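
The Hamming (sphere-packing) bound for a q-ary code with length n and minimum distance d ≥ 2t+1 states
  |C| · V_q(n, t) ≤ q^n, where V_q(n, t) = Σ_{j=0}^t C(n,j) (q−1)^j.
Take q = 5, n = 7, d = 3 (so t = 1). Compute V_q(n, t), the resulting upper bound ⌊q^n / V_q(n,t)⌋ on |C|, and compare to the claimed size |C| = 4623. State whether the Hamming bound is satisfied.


V_q(n, t) = 29, q^n = 78125, Hamming bound = 2693, |C| = 4623 > bound (violated).

Step 1: Compute V_q(n, t) = Σ_{j=0}^1 C(n, j) (q−1)^j.
  j = 0: C(7,0)·(4)^0 = 1·1 = 1.
  j = 1: C(7,1)·(4)^1 = 7·4 = 28.
  V_q(n, t) = 1 + 28 = 29.
Step 2: q^n = 5^7 = 78125.
Step 3: Hamming bound ⌊q^n / V_q(n,t)⌋ = ⌊78125/29⌋ = 2693.
Step 4: Compare |C| = 4623 to 2693: violated.
The claimed |C| lies above the Hamming bound, so no 5-ary code of length 7 with d ≥ 3 can have 4623 codewords.


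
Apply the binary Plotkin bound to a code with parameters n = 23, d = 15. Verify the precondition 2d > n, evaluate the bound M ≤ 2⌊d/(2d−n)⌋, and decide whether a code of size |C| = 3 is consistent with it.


Plotkin bound M ≤ 4; given |C| = 3 ≤ bound (satisfied).

Check applicability: 2d = 30, n = 23.
2d − n = 7 > 0, so Plotkin applies.
Compute d/(2d−n) = 15/7 ≈ 2.1429.
⌊d/(2d−n)⌋ = 2.
Plotkin bound: M ≤ 2·2 = 4.
Given |C| = 3, check: satisfied.
This |C| is below the Plotkin bound.


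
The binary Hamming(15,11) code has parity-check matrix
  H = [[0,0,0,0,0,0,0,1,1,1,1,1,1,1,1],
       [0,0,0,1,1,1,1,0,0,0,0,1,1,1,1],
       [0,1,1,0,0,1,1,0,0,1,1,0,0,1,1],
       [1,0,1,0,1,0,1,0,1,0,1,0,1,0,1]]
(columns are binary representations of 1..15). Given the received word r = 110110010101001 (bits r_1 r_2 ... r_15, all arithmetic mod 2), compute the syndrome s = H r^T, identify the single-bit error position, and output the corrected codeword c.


s = (0, 0, 1, 1)^T, error position = 3, corrected codeword c = 111110010101001

Compute s = H r^T mod 2 one row at a time:
  s_1 = 1 + 0 + 1 + 0 + 1 + 0 + 0 + 1 = 4 ≡ 0 (mod 2).
  s_2 = 1 + 1 + 0 + 0 + 1 + 0 + 0 + 1 = 4 ≡ 0 (mod 2).
  s_3 = 1 + 0 + 0 + 0 + 1 + 0 + 0 + 1 = 3 ≡ 1 (mod 2).
  s_4 = 1 + 0 + 1 + 0 + 0 + 0 + 0 + 1 = 3 ≡ 1 (mod 2).
s = (0, 0, 1, 1)^T — this equals column 3 of H (binary 0011), so error is at position 3.
Correct: flip bit 3 of r = 110110010101001 to get c = 111110010101001.


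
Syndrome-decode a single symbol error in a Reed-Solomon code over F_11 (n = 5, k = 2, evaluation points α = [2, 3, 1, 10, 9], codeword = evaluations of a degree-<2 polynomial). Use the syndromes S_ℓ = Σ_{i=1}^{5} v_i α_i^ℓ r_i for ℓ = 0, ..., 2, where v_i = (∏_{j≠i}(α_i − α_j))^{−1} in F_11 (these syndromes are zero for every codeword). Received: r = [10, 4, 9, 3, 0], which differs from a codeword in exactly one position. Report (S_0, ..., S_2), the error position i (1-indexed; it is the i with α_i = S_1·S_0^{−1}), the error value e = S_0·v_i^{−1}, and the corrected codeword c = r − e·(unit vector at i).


S = (2, 4, 8), error at position 1, error magnitude e = 9, c = [1, 4, 9, 3, 0].

Step 1: column multipliers v_i = (∏_{j≠i}(α_i − α_j))^{−1} mod 11.
  i = 1 (α = 2): (2−3)(2−1)(2−10)(2−9) = (−1)·1·(−8)·(−7) = −56 ≡ 10, so v_1 = 10^{−1} = 10 (mod 11).
  i = 2 (α = 3): (3−2)(3−1)(3−10)(3−9) = 1·2·(−7)·(−6) = 84 ≡ 7, so v_2 = 7^{−1} = 8 (mod 11).
  i = 3 (α = 1): (1−2)(1−3)(1−10)(1−9) = (−1)·(−2)·(−9)·(−8) = 144 ≡ 1, so v_3 = 1^{−1} = 1 (mod 11).
  i = 4 (α = 10): (10−2)(10−3)(10−1)(10−9) = 8·7·9·1 = 504 ≡ 9, so v_4 = 9^{−1} = 5 (mod 11).
  i = 5 (α = 9): (9−2)(9−3)(9−1)(9−10) = 7·6·8·(−1) = −336 ≡ 5, so v_5 = 5^{−1} = 9 (mod 11).
  v = [10, 8, 1, 5, 9].
Step 2: syndromes of r = [10, 4, 9, 3, 0] (all sums mod 11).
  S_0 = Σ v_i r_i = 10·10 + 8·4 + 1·9 + 5·3 + 9·0 = 156 ≡ 2.
  S_1 = Σ v_i α_i r_i = 10·2·10 + 8·3·4 + 1·1·9 + 5·10·3 + 9·9·0 = 455 ≡ 4.
  α_i^2 mod 11 = [4, 9, 1, 1, 4].
  S_2 = Σ v_i α_i^2 r_i = 10·4·10 + 8·9·4 + 1·1·9 + 5·1·3 + 9·4·0 = 712 ≡ 8.
  S = (2, 4, 8) ≠ 0, so r is not a codeword (an error is present).
Step 3: locate the error. For a single error e at position i, S_ℓ = v_i·e·α_i^ℓ, so α_err = S_1/S_0.
  S_0^{−1} = 2^{−1} = 6 (mod 11), so α_err = 4·6 = 24 ≡ 2 = α_1. Error position i = 1.
  Consistency check: S_2/S_1 = 8·3 = 24 ≡ 2 = α_err ✓ (single-error assumption holds).
Step 4: error magnitude e = S_0/v_1 = S_0·∏_{j≠1}(α_1 − α_j) = 2·10 = 20 ≡ 9 (mod 11).
Step 5: correct position 1: c_1 = r_1 − e = 10 − 9 ≡ 1 (mod 11). Hence c = [1, 4, 9, 3, 0].
  Check: interpolating c through the α_i gives m(x) = 6 + 3·x (degree < 2) with m(α_i) = c_i for every i, so c is indeed a codeword.


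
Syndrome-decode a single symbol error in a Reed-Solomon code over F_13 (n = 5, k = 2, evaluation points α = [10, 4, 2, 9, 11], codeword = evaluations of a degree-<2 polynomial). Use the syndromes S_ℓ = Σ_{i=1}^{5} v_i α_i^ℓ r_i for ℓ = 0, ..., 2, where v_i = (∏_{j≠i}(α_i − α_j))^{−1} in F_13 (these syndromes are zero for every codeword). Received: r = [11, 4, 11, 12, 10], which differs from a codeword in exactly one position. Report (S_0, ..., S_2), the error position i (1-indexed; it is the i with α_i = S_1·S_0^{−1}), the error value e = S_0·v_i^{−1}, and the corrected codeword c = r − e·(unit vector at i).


S = (10, 7, 1), error at position 3, error magnitude e = 5, c = [11, 4, 6, 12, 10].

Step 1: column multipliers v_i = (∏_{j≠i}(α_i − α_j))^{−1} mod 13.
  i = 1 (α = 10): (10−4)(10−2)(10−9)(10−11) = 6·8·1·(−1) = −48 ≡ 4, so v_1 = 4^{−1} = 10 (mod 13).
  i = 2 (α = 4): (4−10)(4−2)(4−9)(4−11) = (−6)·2·(−5)·(−7) = −420 ≡ 9, so v_2 = 9^{−1} = 3 (mod 13).
  i = 3 (α = 2): (2−10)(2−4)(2−9)(2−11) = (−8)·(−2)·(−7)·(−9) = 1008 ≡ 7, so v_3 = 7^{−1} = 2 (mod 13).
  i = 4 (α = 9): (9−10)(9−4)(9−2)(9−11) = (−1)·5·7·(−2) = 70 ≡ 5, so v_4 = 5^{−1} = 8 (mod 13).
  i = 5 (α = 11): (11−10)(11−4)(11−2)(11−9) = 1·7·9·2 = 126 ≡ 9, so v_5 = 9^{−1} = 3 (mod 13).
  v = [10, 3, 2, 8, 3].
Step 2: syndromes of r = [11, 4, 11, 12, 10] (all sums mod 13).
  S_0 = Σ v_i r_i = 10·11 + 3·4 + 2·11 + 8·12 + 3·10 = 270 ≡ 10.
  S_1 = Σ v_i α_i r_i = 10·10·11 + 3·4·4 + 2·2·11 + 8·9·12 + 3·11·10 = 2386 ≡ 7.
  α_i^2 mod 13 = [9, 3, 4, 3, 4].
  S_2 = Σ v_i α_i^2 r_i = 10·9·11 + 3·3·4 + 2·4·11 + 8·3·12 + 3·4·10 = 1522 ≡ 1.
  S = (10, 7, 1) ≠ 0, so r is not a codeword (an error is present).
Step 3: locate the error. For a single error e at position i, S_ℓ = v_i·e·α_i^ℓ, so α_err = S_1/S_0.
  S_0^{−1} = 10^{−1} = 4 (mod 13), so α_err = 7·4 = 28 ≡ 2 = α_3. Error position i = 3.
  Consistency check: S_2/S_1 = 1·2 = 2 ≡ 2 = α_err ✓ (single-error assumption holds).
Step 4: error magnitude e = S_0/v_3 = S_0·∏_{j≠3}(α_3 − α_j) = 10·7 = 70 ≡ 5 (mod 13).
Step 5: correct position 3: c_3 = r_3 − e = 11 − 5 ≡ 6 (mod 13). Hence c = [11, 4, 6, 12, 10].
  Check: interpolating c through the α_i gives m(x) = 8 + 12·x (degree < 2) with m(α_i) = c_i for every i, so c is indeed a codeword.


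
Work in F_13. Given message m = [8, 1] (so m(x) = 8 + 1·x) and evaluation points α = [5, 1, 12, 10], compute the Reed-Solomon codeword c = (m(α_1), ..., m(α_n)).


c = [0, 9, 7, 5]

Message polynomial: m(x) = 8 + 1·x (mod 13).
For each evaluation point α_i, compute m(α_i) mod 13:
  α_1 = 5: Horner steps 1 → 0, so m(5) = 0.
  α_2 = 1: Horner steps 1 → 9, so m(1) = 9.
  α_3 = 12: Horner steps 1 → 7, so m(12) = 7.
  α_4 = 10: Horner steps 1 → 5, so m(10) = 5.
Codeword c = [0, 9, 7, 5] ∈ F_13^4.


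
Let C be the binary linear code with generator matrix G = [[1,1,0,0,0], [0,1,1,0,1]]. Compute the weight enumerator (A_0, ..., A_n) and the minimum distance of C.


Weight distribution: A_0 = 1, A_2 = 1, A_3 = 2. Minimum distance d = 2.

Enumerate all 2^2 = 4 messages m ∈ F_2^2.
For each, compute codeword c = mG in F_2^5, then tally its weight.
  m = 00 → c = 00000, weight = 0.
  m = 10 → c = 11000, weight = 2.
  m = 01 → c = 01101, weight = 3.
  m = 11 → c = 10101, weight = 3.
Tally weights:
  weight 0: 1 codewords.
  weight 2: 1 codewords.
  weight 3: 2 codewords.
Minimum distance d = smallest w > 0 with A_w > 0 = 2.
Sanity: Σ A_w = 4 = 2^2 = 4 ✓.


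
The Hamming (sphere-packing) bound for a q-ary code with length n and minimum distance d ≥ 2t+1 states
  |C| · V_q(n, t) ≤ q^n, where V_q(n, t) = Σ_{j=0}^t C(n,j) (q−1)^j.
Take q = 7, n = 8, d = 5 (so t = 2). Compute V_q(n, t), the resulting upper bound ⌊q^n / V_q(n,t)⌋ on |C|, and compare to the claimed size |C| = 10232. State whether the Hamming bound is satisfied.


V_q(n, t) = 1057, q^n = 5764801, Hamming bound = 5453, |C| = 10232 > bound (violated).

Step 1: Compute V_q(n, t) = Σ_{j=0}^2 C(n, j) (q−1)^j.
  j = 0: C(8,0)·(6)^0 = 1·1 = 1.
  j = 1: C(8,1)·(6)^1 = 8·6 = 48.
  j = 2: C(8,2)·(6)^2 = 28·36 = 1008.
  V_q(n, t) = 1 + 48 + 1008 = 1057.
Step 2: q^n = 7^8 = 5764801.
Step 3: Hamming bound ⌊q^n / V_q(n,t)⌋ = ⌊5764801/1057⌋ = 5453.
Step 4: Compare |C| = 10232 to 5453: violated.
The claimed |C| lies above the Hamming bound, so no 7-ary code of length 8 with d ≥ 5 can have 10232 codewords.


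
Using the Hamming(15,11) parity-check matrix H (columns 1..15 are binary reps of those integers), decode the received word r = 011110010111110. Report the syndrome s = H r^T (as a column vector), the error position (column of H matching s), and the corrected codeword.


s = (0, 1, 1, 0)^T, error position = 6, corrected codeword c = 011111010111110

Compute s = H r^T mod 2 one row at a time:
  s_1 = 1 + 0 + 1 + 1 + 1 + 1 + 1 + 0 = 6 ≡ 0 (mod 2).
  s_2 = 1 + 1 + 0 + 0 + 1 + 1 + 1 + 0 = 5 ≡ 1 (mod 2).
  s_3 = 1 + 1 + 0 + 0 + 1 + 1 + 1 + 0 = 5 ≡ 1 (mod 2).
  s_4 = 0 + 1 + 1 + 0 + 0 + 1 + 1 + 0 = 4 ≡ 0 (mod 2).
s = (0, 1, 1, 0)^T — this equals column 6 of H (binary 0110), so error is at position 6.
Correct: flip bit 6 of r = 011110010111110 to get c = 011111010111110.


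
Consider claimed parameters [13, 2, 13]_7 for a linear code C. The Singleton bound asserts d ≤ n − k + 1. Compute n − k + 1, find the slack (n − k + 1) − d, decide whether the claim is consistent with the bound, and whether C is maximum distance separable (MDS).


Singleton RHS = n − k + 1 = 12, slack = -1, bound violated (no such code; not MDS).

Singleton bound: d ≤ n − k + 1.
Here n = 13, k = 2, so n − k + 1 = 12.
Given d = 13, check d ≤ 12: NO.
Slack = (n − k + 1) − d = -1.
The slack is negative: d = 13 exceeds n − k + 1 = 12 by 1, so the Singleton bound is violated and no linear [13, 2, 13]_7 code can exist. In particular it is not MDS (MDS requires d = n − k + 1 exactly).
Description: the claimed parameters are [13, 2, 13]_7; such a code would be impossible (violates the Singleton bound).


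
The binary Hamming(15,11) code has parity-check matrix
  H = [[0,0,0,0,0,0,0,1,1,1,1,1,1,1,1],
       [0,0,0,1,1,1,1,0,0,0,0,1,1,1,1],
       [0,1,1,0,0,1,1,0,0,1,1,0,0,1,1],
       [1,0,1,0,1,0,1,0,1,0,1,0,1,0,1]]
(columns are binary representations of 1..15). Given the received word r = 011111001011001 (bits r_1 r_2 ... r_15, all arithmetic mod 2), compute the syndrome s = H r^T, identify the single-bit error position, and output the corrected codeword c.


s = (0, 1, 1, 1)^T, error position = 7, corrected codeword c = 011111101011001

Compute s = H r^T mod 2 one row at a time:
  s_1 = 0 + 1 + 0 + 1 + 1 + 0 + 0 + 1 = 4 ≡ 0 (mod 2).
  s_2 = 1 + 1 + 1 + 0 + 1 + 0 + 0 + 1 = 5 ≡ 1 (mod 2).
  s_3 = 1 + 1 + 1 + 0 + 0 + 1 + 0 + 1 = 5 ≡ 1 (mod 2).
  s_4 = 0 + 1 + 1 + 0 + 1 + 1 + 0 + 1 = 5 ≡ 1 (mod 2).
s = (0, 1, 1, 1)^T — this equals column 7 of H (binary 0111), so error is at position 7.
Correct: flip bit 7 of r = 011111001011001 to get c = 011111101011001.


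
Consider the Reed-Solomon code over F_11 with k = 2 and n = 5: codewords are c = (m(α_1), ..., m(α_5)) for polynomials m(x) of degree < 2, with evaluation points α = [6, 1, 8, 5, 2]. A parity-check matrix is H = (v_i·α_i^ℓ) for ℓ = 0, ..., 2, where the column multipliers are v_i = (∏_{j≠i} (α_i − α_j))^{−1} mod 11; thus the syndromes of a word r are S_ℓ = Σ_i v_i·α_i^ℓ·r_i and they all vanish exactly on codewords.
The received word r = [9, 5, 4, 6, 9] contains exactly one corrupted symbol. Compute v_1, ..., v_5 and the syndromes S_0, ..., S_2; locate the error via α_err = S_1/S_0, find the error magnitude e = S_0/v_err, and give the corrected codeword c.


S = (9, 7, 3), error at position 5, error magnitude e = 1, c = [9, 5, 4, 6, 8].

Step 1: column multipliers v_i = (∏_{j≠i}(α_i − α_j))^{−1} mod 11.
  i = 1 (α = 6): (6−1)(6−8)(6−5)(6−2) = 5·(−2)·1·4 = −40 ≡ 4, so v_1 = 4^{−1} = 3 (mod 11).
  i = 2 (α = 1): (1−6)(1−8)(1−5)(1−2) = (−5)·(−7)·(−4)·(−1) = 140 ≡ 8, so v_2 = 8^{−1} = 7 (mod 11).
  i = 3 (α = 8): (8−6)(8−1)(8−5)(8−2) = 2·7·3·6 = 252 ≡ 10, so v_3 = 10^{−1} = 10 (mod 11).
  i = 4 (α = 5): (5−6)(5−1)(5−8)(5−2) = (−1)·4·(−3)·3 = 36 ≡ 3, so v_4 = 3^{−1} = 4 (mod 11).
  i = 5 (α = 2): (2−6)(2−1)(2−8)(2−5) = (−4)·1·(−6)·(−3) = −72 ≡ 5, so v_5 = 5^{−1} = 9 (mod 11).
  v = [3, 7, 10, 4, 9].
Step 2: syndromes of r = [9, 5, 4, 6, 9] (all sums mod 11).
  S_0 = Σ v_i r_i = 3·9 + 7·5 + 10·4 + 4·6 + 9·9 = 207 ≡ 9.
  S_1 = Σ v_i α_i r_i = 3·6·9 + 7·1·5 + 10·8·4 + 4·5·6 + 9·2·9 = 799 ≡ 7.
  α_i^2 mod 11 = [3, 1, 9, 3, 4].
  S_2 = Σ v_i α_i^2 r_i = 3·3·9 + 7·1·5 + 10·9·4 + 4·3·6 + 9·4·9 = 872 ≡ 3.
  S = (9, 7, 3) ≠ 0, so r is not a codeword (an error is present).
Step 3: locate the error. For a single error e at position i, S_ℓ = v_i·e·α_i^ℓ, so α_err = S_1/S_0.
  S_0^{−1} = 9^{−1} = 5 (mod 11), so α_err = 7·5 = 35 ≡ 2 = α_5. Error position i = 5.
  Consistency check: S_2/S_1 = 3·8 = 24 ≡ 2 = α_err ✓ (single-error assumption holds).
Step 4: error magnitude e = S_0/v_5 = S_0·∏_{j≠5}(α_5 − α_j) = 9·5 = 45 ≡ 1 (mod 11).
Step 5: correct position 5: c_5 = r_5 − e = 9 − 1 ≡ 8 (mod 11). Hence c = [9, 5, 4, 6, 8].
  Check: interpolating c through the α_i gives m(x) = 2 + 3·x (degree < 2) with m(α_i) = c_i for every i, so c is indeed a codeword.


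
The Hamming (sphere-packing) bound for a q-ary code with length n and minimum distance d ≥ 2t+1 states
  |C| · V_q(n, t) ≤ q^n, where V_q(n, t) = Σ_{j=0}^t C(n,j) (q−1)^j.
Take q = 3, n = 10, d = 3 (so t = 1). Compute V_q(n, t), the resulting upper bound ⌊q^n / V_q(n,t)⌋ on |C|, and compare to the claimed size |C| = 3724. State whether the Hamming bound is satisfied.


V_q(n, t) = 21, q^n = 59049, Hamming bound = 2811, |C| = 3724 > bound (violated).

Step 1: Compute V_q(n, t) = Σ_{j=0}^1 C(n, j) (q−1)^j.
  j = 0: C(10,0)·(2)^0 = 1·1 = 1.
  j = 1: C(10,1)·(2)^1 = 10·2 = 20.
  V_q(n, t) = 1 + 20 = 21.
Step 2: q^n = 3^10 = 59049.
Step 3: Hamming bound ⌊q^n / V_q(n,t)⌋ = ⌊59049/21⌋ = 2811.
Step 4: Compare |C| = 3724 to 2811: violated.
The claimed |C| lies above the Hamming bound, so no 3-ary code of length 10 with d ≥ 3 can have 3724 codewords.


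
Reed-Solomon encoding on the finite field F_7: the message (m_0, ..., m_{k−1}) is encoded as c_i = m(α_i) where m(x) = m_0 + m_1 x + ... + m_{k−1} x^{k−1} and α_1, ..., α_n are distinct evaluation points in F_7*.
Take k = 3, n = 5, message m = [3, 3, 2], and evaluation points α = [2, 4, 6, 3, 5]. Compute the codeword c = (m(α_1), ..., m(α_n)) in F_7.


c = [3, 5, 2, 2, 5]

Message polynomial: m(x) = 3 + 3·x + 2·x^2 (mod 7).
For each evaluation point α_i, compute m(α_i) mod 7:
  α_1 = 2: Horner steps 2 → 0 → 3, so m(2) = 3.
  α_2 = 4: Horner steps 2 → 4 → 5, so m(4) = 5.
  α_3 = 6: Horner steps 2 → 1 → 2, so m(6) = 2.
  α_4 = 3: Horner steps 2 → 2 → 2, so m(3) = 2.
  α_5 = 5: Horner steps 2 → 6 → 5, so m(5) = 5.
Codeword c = [3, 5, 2, 2, 5] ∈ F_7^5.


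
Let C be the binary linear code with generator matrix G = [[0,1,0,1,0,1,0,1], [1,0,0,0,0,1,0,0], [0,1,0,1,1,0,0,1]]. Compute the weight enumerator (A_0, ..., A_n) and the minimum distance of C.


Weight distribution: A_0 = 1, A_2 = 3, A_4 = 3, A_6 = 1. Minimum distance d = 2.

Enumerate all 2^3 = 8 messages m ∈ F_2^3.
For each, compute codeword c = mG in F_2^8, then tally its weight.
  m = 000 → c = 00000000, weight = 0.
  m = 100 → c = 01010101, weight = 4.
  m = 010 → c = 10000100, weight = 2.
  m = 110 → c = 11010001, weight = 4.
  m = 001 → c = 01011001, weight = 4.
  m = 101 → c = 00001100, weight = 2.
  m = 011 → c = 11011101, weight = 6.
  m = 111 → c = 10001000, weight = 2.
Tally weights:
  weight 0: 1 codewords.
  weight 2: 3 codewords.
  weight 4: 3 codewords.
  weight 6: 1 codewords.
Minimum distance d = smallest w > 0 with A_w > 0 = 2.
Sanity: Σ A_w = 8 = 2^3 = 8 ✓.


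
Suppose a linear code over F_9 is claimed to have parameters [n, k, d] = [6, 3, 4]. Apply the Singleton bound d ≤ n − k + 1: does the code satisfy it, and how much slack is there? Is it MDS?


Singleton RHS = n − k + 1 = 4, slack = 0, bound satisfied, MDS.

Singleton bound: d ≤ n − k + 1.
Here n = 6, k = 3, so n − k + 1 = 4.
Given d = 4, check d ≤ 4: YES.
Slack = (n − k + 1) − d = 0.
The code is MDS (slack = 0).
Description: the claimed parameters are [6, 3, 4]_9; such a code would be MDS (meets Singleton bound).


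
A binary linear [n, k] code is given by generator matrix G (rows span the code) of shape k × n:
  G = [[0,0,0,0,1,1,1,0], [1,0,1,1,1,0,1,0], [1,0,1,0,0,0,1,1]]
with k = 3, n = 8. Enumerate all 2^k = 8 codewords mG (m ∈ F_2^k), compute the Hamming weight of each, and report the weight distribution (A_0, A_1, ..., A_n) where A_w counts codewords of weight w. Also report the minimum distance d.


Weight distribution: A_0 = 1, A_3 = 2, A_4 = 3, A_5 = 2. Minimum distance d = 3.

Enumerate all 2^3 = 8 messages m ∈ F_2^3.
For each, compute codeword c = mG in F_2^8, then tally its weight.
  m = 000 → c = 00000000, weight = 0.
  m = 100 → c = 00001110, weight = 3.
  m = 010 → c = 10111010, weight = 5.
  m = 110 → c = 10110100, weight = 4.
  m = 001 → c = 10100011, weight = 4.
  m = 101 → c = 10101101, weight = 5.
  m = 011 → c = 00011001, weight = 3.
  m = 111 → c = 00010111, weight = 4.
Tally weights:
  weight 0: 1 codewords.
  weight 3: 2 codewords.
  weight 4: 3 codewords.
  weight 5: 2 codewords.
Minimum distance d = smallest w > 0 with A_w > 0 = 3.
Sanity: Σ A_w = 8 = 2^3 = 8 ✓.


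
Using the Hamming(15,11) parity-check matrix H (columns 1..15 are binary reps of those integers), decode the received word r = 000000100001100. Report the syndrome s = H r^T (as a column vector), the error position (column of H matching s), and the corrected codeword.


s = (0, 1, 1, 0)^T, error position = 6, corrected codeword c = 000001100001100

Compute s = H r^T mod 2 one row at a time:
  s_1 = 0 + 0 + 0 + 0 + 1 + 1 + 0 + 0 = 2 ≡ 0 (mod 2).
  s_2 = 0 + 0 + 0 + 1 + 1 + 1 + 0 + 0 = 3 ≡ 1 (mod 2).
  s_3 = 0 + 0 + 0 + 1 + 0 + 0 + 0 + 0 = 1 ≡ 1 (mod 2).
  s_4 = 0 + 0 + 0 + 1 + 0 + 0 + 1 + 0 = 2 ≡ 0 (mod 2).
s = (0, 1, 1, 0)^T — this equals column 6 of H (binary 0110), so error is at position 6.
Correct: flip bit 6 of r = 000000100001100 to get c = 000001100001100.


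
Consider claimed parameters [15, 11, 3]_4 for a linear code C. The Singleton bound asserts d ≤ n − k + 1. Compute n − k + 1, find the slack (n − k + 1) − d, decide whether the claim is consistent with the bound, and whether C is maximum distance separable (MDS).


Singleton RHS = n − k + 1 = 5, slack = 2, bound satisfied, not MDS.

Singleton bound: d ≤ n − k + 1.
Here n = 15, k = 11, so n − k + 1 = 5.
Given d = 3, check d ≤ 5: YES.
Slack = (n − k + 1) − d = 2.
The code is NOT MDS (slack = 2 > 0).
Description: the claimed parameters are [15, 11, 3]_4; such a code would be non-MDS.


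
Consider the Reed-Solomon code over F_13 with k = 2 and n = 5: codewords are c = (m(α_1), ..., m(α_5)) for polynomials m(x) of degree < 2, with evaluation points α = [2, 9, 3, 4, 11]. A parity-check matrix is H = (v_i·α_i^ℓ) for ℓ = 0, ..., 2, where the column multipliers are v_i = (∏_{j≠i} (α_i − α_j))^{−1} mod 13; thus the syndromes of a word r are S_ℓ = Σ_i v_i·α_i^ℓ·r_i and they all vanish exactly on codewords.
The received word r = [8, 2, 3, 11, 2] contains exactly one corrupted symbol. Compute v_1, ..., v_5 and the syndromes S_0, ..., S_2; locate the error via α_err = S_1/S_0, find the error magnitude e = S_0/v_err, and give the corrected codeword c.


S = (9, 3, 1), error at position 2, error magnitude e = 3, c = [8, 12, 3, 11, 2].

Step 1: column multipliers v_i = (∏_{j≠i}(α_i − α_j))^{−1} mod 13.
  i = 1 (α = 2): (2−9)(2−3)(2−4)(2−11) = (−7)·(−1)·(−2)·(−9) = 126 ≡ 9, so v_1 = 9^{−1} = 3 (mod 13).
  i = 2 (α = 9): (9−2)(9−3)(9−4)(9−11) = 7·6·5·(−2) = −420 ≡ 9, so v_2 = 9^{−1} = 3 (mod 13).
  i = 3 (α = 3): (3−2)(3−9)(3−4)(3−11) = 1·(−6)·(−1)·(−8) = −48 ≡ 4, so v_3 = 4^{−1} = 10 (mod 13).
  i = 4 (α = 4): (4−2)(4−9)(4−3)(4−11) = 2·(−5)·1·(−7) = 70 ≡ 5, so v_4 = 5^{−1} = 8 (mod 13).
  i = 5 (α = 11): (11−2)(11−9)(11−3)(11−4) = 9·2·8·7 = 1008 ≡ 7, so v_5 = 7^{−1} = 2 (mod 13).
  v = [3, 3, 10, 8, 2].
Step 2: syndromes of r = [8, 2, 3, 11, 2] (all sums mod 13).
  S_0 = Σ v_i r_i = 3·8 + 3·2 + 10·3 + 8·11 + 2·2 = 152 ≡ 9.
  S_1 = Σ v_i α_i r_i = 3·2·8 + 3·9·2 + 10·3·3 + 8·4·11 + 2·11·2 = 588 ≡ 3.
  α_i^2 mod 13 = [4, 3, 9, 3, 4].
  S_2 = Σ v_i α_i^2 r_i = 3·4·8 + 3·3·2 + 10·9·3 + 8·3·11 + 2·4·2 = 664 ≡ 1.
  S = (9, 3, 1) ≠ 0, so r is not a codeword (an error is present).
Step 3: locate the error. For a single error e at position i, S_ℓ = v_i·e·α_i^ℓ, so α_err = S_1/S_0.
  S_0^{−1} = 9^{−1} = 3 (mod 13), so α_err = 3·3 = 9 ≡ 9 = α_2. Error position i = 2.
  Consistency check: S_2/S_1 = 1·9 = 9 ≡ 9 = α_err ✓ (single-error assumption holds).
Step 4: error magnitude e = S_0/v_2 = S_0·∏_{j≠2}(α_2 − α_j) = 9·9 = 81 ≡ 3 (mod 13).
Step 5: correct position 2: c_2 = r_2 − e = 2 − 3 ≡ 12 (mod 13). Hence c = [8, 12, 3, 11, 2].
  Check: interpolating c through the α_i gives m(x) = 5 + 8·x (degree < 2) with m(α_i) = c_i for every i, so c is indeed a codeword.


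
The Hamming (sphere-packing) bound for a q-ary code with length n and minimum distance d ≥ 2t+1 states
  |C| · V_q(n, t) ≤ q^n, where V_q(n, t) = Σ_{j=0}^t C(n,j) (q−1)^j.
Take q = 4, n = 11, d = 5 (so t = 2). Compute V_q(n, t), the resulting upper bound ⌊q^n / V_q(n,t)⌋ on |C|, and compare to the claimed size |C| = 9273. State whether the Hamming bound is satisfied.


V_q(n, t) = 529, q^n = 4194304, Hamming bound = 7928, |C| = 9273 > bound (violated).

Step 1: Compute V_q(n, t) = Σ_{j=0}^2 C(n, j) (q−1)^j.
  j = 0: C(11,0)·(3)^0 = 1·1 = 1.
  j = 1: C(11,1)·(3)^1 = 11·3 = 33.
  j = 2: C(11,2)·(3)^2 = 55·9 = 495.
  V_q(n, t) = 1 + 33 + 495 = 529.
Step 2: q^n = 4^11 = 4194304.
Step 3: Hamming bound ⌊q^n / V_q(n,t)⌋ = ⌊4194304/529⌋ = 7928.
Step 4: Compare |C| = 9273 to 7928: violated.
The claimed |C| lies above the Hamming bound, so no 4-ary code of length 11 with d ≥ 5 can have 9273 codewords.


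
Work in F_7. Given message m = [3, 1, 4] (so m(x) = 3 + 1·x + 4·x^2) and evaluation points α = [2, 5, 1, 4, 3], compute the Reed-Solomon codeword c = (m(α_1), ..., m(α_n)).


c = [0, 3, 1, 1, 0]

Message polynomial: m(x) = 3 + 1·x + 4·x^2 (mod 7).
For each evaluation point α_i, compute m(α_i) mod 7:
  α_1 = 2: Horner steps 4 → 2 → 0, so m(2) = 0.
  α_2 = 5: Horner steps 4 → 0 → 3, so m(5) = 3.
  α_3 = 1: Horner steps 4 → 5 → 1, so m(1) = 1.
  α_4 = 4: Horner steps 4 → 3 → 1, so m(4) = 1.
  α_5 = 3: Horner steps 4 → 6 → 0, so m(3) = 0.
Codeword c = [0, 3, 1, 1, 0] ∈ F_7^5.


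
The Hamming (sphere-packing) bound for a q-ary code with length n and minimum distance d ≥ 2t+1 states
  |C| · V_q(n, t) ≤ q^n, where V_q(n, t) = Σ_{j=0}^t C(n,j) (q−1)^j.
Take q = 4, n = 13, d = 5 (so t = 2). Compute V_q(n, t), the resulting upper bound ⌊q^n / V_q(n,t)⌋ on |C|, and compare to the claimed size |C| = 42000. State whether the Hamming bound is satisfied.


V_q(n, t) = 742, q^n = 67108864, Hamming bound = 90443, |C| = 42000 ≤ bound (satisfied).

Step 1: Compute V_q(n, t) = Σ_{j=0}^2 C(n, j) (q−1)^j.
  j = 0: C(13,0)·(3)^0 = 1·1 = 1.
  j = 1: C(13,1)·(3)^1 = 13·3 = 39.
  j = 2: C(13,2)·(3)^2 = 78·9 = 702.
  V_q(n, t) = 1 + 39 + 702 = 742.
Step 2: q^n = 4^13 = 67108864.
Step 3: Hamming bound ⌊q^n / V_q(n,t)⌋ = ⌊67108864/742⌋ = 90443.
Step 4: Compare |C| = 42000 to 90443: satisfied.
The claimed |C| lies below the Hamming bound.


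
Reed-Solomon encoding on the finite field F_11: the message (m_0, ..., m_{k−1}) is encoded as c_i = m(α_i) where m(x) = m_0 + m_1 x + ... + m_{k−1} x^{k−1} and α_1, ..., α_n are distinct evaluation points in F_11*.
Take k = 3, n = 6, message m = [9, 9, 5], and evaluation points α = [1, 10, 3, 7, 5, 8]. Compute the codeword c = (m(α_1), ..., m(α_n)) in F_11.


c = [1, 5, 4, 9, 3, 5]

Message polynomial: m(x) = 9 + 9·x + 5·x^2 (mod 11).
For each evaluation point α_i, compute m(α_i) mod 11:
  α_1 = 1: Horner steps 5 → 3 → 1, so m(1) = 1.
  α_2 = 10: Horner steps 5 → 4 → 5, so m(10) = 5.
  α_3 = 3: Horner steps 5 → 2 → 4, so m(3) = 4.
  α_4 = 7: Horner steps 5 → 0 → 9, so m(7) = 9.
  α_5 = 5: Horner steps 5 → 1 → 3, so m(5) = 3.
  α_6 = 8: Horner steps 5 → 5 → 5, so m(8) = 5.
Codeword c = [1, 5, 4, 9, 3, 5] ∈ F_11^6.


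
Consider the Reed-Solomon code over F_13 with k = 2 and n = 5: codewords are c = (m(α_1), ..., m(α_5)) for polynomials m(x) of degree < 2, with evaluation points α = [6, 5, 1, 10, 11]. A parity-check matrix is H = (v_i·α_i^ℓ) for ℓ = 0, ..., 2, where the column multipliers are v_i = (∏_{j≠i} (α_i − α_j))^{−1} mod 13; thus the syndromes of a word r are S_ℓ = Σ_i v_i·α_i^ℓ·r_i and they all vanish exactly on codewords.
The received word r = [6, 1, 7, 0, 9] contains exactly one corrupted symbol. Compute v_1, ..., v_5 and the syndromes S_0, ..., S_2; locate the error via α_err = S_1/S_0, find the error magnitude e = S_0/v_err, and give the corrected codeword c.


S = (4, 5, 3), error at position 5, error magnitude e = 4, c = [6, 1, 7, 0, 5].

Step 1: column multipliers v_i = (∏_{j≠i}(α_i − α_j))^{−1} mod 13.
  i = 1 (α = 6): (6−5)(6−1)(6−10)(6−11) = 1·5·(−4)·(−5) = 100 ≡ 9, so v_1 = 9^{−1} = 3 (mod 13).
  i = 2 (α = 5): (5−6)(5−1)(5−10)(5−11) = (−1)·4·(−5)·(−6) = −120 ≡ 10, so v_2 = 10^{−1} = 4 (mod 13).
  i = 3 (α = 1): (1−6)(1−5)(1−10)(1−11) = (−5)·(−4)·(−9)·(−10) = 1800 ≡ 6, so v_3 = 6^{−1} = 11 (mod 13).
  i = 4 (α = 10): (10−6)(10−5)(10−1)(10−11) = 4·5·9·(−1) = −180 ≡ 2, so v_4 = 2^{−1} = 7 (mod 13).
  i = 5 (α = 11): (11−6)(11−5)(11−1)(11−10) = 5·6·10·1 = 300 ≡ 1, so v_5 = 1^{−1} = 1 (mod 13).
  v = [3, 4, 11, 7, 1].
Step 2: syndromes of r = [6, 1, 7, 0, 9] (all sums mod 13).
  S_0 = Σ v_i r_i = 3·6 + 4·1 + 11·7 + 7·0 + 1·9 = 108 ≡ 4.
  S_1 = Σ v_i α_i r_i = 3·6·6 + 4·5·1 + 11·1·7 + 7·10·0 + 1·11·9 = 304 ≡ 5.
  α_i^2 mod 13 = [10, 12, 1, 9, 4].
  S_2 = Σ v_i α_i^2 r_i = 3·10·6 + 4·12·1 + 11·1·7 + 7·9·0 + 1·4·9 = 341 ≡ 3.
  S = (4, 5, 3) ≠ 0, so r is not a codeword (an error is present).
Step 3: locate the error. For a single error e at position i, S_ℓ = v_i·e·α_i^ℓ, so α_err = S_1/S_0.
  S_0^{−1} = 4^{−1} = 10 (mod 13), so α_err = 5·10 = 50 ≡ 11 = α_5. Error position i = 5.
  Consistency check: S_2/S_1 = 3·8 = 24 ≡ 11 = α_err ✓ (single-error assumption holds).
Step 4: error magnitude e = S_0/v_5 = S_0·∏_{j≠5}(α_5 − α_j) = 4·1 = 4 ≡ 4 (mod 13).
Step 5: correct position 5: c_5 = r_5 − e = 9 − 4 ≡ 5 (mod 13). Hence c = [6, 1, 7, 0, 5].
  Check: interpolating c through the α_i gives m(x) = 2 + 5·x (degree < 2) with m(α_i) = c_i for every i, so c is indeed a codeword.


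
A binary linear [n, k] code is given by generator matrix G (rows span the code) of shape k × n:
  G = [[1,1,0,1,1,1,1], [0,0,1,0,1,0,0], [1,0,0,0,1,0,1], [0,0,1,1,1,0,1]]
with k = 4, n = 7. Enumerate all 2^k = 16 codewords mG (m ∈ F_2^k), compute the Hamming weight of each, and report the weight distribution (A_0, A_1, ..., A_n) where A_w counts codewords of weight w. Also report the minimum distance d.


Weight distribution: A_0 = 1, A_2 = 2, A_3 = 6, A_4 = 3, A_5 = 2, A_6 = 2. Minimum distance d = 2.

Enumerate all 2^4 = 16 messages m ∈ F_2^4.
For each, compute codeword c = mG in F_2^7, then tally its weight.
  m = 0000 → c = 0000000, weight = 0.
  m = 1000 → c = 1101111, weight = 6.
  m = 0100 → c = 0010100, weight = 2.
  m = 1100 → c = 1111011, weight = 6.
  m = 0010 → c = 1000101, weight = 3.
  m = 1010 → c = 0101010, weight = 3.
  m = 0110 → c = 1010001, weight = 3.
  m = 1110 → c = 0111110, weight = 5.
  m = 0001 → c = 0011101, weight = 4.
  m = 1001 → c = 1110010, weight = 4.
  m = 0101 → c = 0001001, weight = 2.
  m = 1101 → c = 1100110, weight = 4.
  m = 0011 → c = 1011000, weight = 3.
  m = 1011 → c = 0110111, weight = 5.
  m = 0111 → c = 1001100, weight = 3.
  m = 1111 → c = 0100011, weight = 3.
Tally weights:
  weight 0: 1 codewords.
  weight 2: 2 codewords.
  weight 3: 6 codewords.
  weight 4: 3 codewords.
  weight 5: 2 codewords.
  weight 6: 2 codewords.
Minimum distance d = smallest w > 0 with A_w > 0 = 2.
Sanity: Σ A_w = 16 = 2^4 = 16 ✓.


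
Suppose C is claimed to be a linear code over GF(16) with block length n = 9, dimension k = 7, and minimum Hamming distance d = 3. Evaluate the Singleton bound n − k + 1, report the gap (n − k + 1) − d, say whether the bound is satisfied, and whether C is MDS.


Singleton RHS = n − k + 1 = 3, slack = 0, bound satisfied, MDS.

Singleton bound: d ≤ n − k + 1.
Here n = 9, k = 7, so n − k + 1 = 3.
Given d = 3, check d ≤ 3: YES.
Slack = (n − k + 1) − d = 0.
The code is MDS (slack = 0).
Description: the claimed parameters are [9, 7, 3]_16; such a code would be MDS (meets Singleton bound).


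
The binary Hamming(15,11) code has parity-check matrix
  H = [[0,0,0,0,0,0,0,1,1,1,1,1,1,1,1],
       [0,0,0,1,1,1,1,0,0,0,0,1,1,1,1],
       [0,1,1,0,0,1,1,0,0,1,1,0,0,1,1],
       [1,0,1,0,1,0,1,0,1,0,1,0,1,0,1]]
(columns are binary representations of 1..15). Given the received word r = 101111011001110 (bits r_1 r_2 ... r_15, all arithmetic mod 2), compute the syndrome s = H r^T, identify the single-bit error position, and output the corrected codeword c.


s = (1, 0, 1, 1)^T, error position = 11, corrected codeword c = 101111011011110

Compute s = H r^T mod 2 one row at a time:
  s_1 = 1 + 1 + 0 + 0 + 1 + 1 + 1 + 0 = 5 ≡ 1 (mod 2).
  s_2 = 1 + 1 + 1 + 0 + 1 + 1 + 1 + 0 = 6 ≡ 0 (mod 2).
  s_3 = 0 + 1 + 1 + 0 + 0 + 0 + 1 + 0 = 3 ≡ 1 (mod 2).
  s_4 = 1 + 1 + 1 + 0 + 1 + 0 + 1 + 0 = 5 ≡ 1 (mod 2).
s = (1, 0, 1, 1)^T — this equals column 11 of H (binary 1011), so error is at position 11.
Correct: flip bit 11 of r = 101111011001110 to get c = 101111011011110.


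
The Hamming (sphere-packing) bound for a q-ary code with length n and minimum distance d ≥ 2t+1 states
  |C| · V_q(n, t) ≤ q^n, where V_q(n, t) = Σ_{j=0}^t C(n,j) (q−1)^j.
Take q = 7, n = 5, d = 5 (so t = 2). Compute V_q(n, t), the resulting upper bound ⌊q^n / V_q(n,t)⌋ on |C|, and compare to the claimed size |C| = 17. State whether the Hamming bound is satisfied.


V_q(n, t) = 391, q^n = 16807, Hamming bound = 42, |C| = 17 ≤ bound (satisfied).

Step 1: Compute V_q(n, t) = Σ_{j=0}^2 C(n, j) (q−1)^j.
  j = 0: C(5,0)·(6)^0 = 1·1 = 1.
  j = 1: C(5,1)·(6)^1 = 5·6 = 30.
  j = 2: C(5,2)·(6)^2 = 10·36 = 360.
  V_q(n, t) = 1 + 30 + 360 = 391.
Step 2: q^n = 7^5 = 16807.
Step 3: Hamming bound ⌊q^n / V_q(n,t)⌋ = ⌊16807/391⌋ = 42.
Step 4: Compare |C| = 17 to 42: satisfied.
The claimed |C| lies below the Hamming bound.


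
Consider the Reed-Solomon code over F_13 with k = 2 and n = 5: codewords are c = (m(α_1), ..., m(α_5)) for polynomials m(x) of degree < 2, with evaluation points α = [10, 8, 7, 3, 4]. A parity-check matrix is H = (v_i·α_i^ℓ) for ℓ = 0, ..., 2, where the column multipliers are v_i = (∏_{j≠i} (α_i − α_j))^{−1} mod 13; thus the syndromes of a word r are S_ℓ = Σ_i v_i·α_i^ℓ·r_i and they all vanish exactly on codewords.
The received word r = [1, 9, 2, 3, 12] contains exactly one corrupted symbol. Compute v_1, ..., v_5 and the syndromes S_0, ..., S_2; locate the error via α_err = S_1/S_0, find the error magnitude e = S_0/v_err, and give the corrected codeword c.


S = (8, 4, 2), error at position 3, error magnitude e = 2, c = [1, 9, 0, 3, 12].

Step 1: column multipliers v_i = (∏_{j≠i}(α_i − α_j))^{−1} mod 13.
  i = 1 (α = 10): (10−8)(10−7)(10−3)(10−4) = 2·3·7·6 = 252 ≡ 5, so v_1 = 5^{−1} = 8 (mod 13).
  i = 2 (α = 8): (8−10)(8−7)(8−3)(8−4) = (−2)·1·5·4 = −40 ≡ 12, so v_2 = 12^{−1} = 12 (mod 13).
  i = 3 (α = 7): (7−10)(7−8)(7−3)(7−4) = (−3)·(−1)·4·3 = 36 ≡ 10, so v_3 = 10^{−1} = 4 (mod 13).
  i = 4 (α = 3): (3−10)(3−8)(3−7)(3−4) = (−7)·(−5)·(−4)·(−1) = 140 ≡ 10, so v_4 = 10^{−1} = 4 (mod 13).
  i = 5 (α = 4): (4−10)(4−8)(4−7)(4−3) = (−6)·(−4)·(−3)·1 = −72 ≡ 6, so v_5 = 6^{−1} = 11 (mod 13).
  v = [8, 12, 4, 4, 11].
Step 2: syndromes of r = [1, 9, 2, 3, 12] (all sums mod 13).
  S_0 = Σ v_i r_i = 8·1 + 12·9 + 4·2 + 4·3 + 11·12 = 268 ≡ 8.
  S_1 = Σ v_i α_i r_i = 8·10·1 + 12·8·9 + 4·7·2 + 4·3·3 + 11·4·12 = 1564 ≡ 4.
  α_i^2 mod 13 = [9, 12, 10, 9, 3].
  S_2 = Σ v_i α_i^2 r_i = 8·9·1 + 12·12·9 + 4·10·2 + 4·9·3 + 11·3·12 = 1952 ≡ 2.
  S = (8, 4, 2) ≠ 0, so r is not a codeword (an error is present).
Step 3: locate the error. For a single error e at position i, S_ℓ = v_i·e·α_i^ℓ, so α_err = S_1/S_0.
  S_0^{−1} = 8^{−1} = 5 (mod 13), so α_err = 4·5 = 20 ≡ 7 = α_3. Error position i = 3.
  Consistency check: S_2/S_1 = 2·10 = 20 ≡ 7 = α_err ✓ (single-error assumption holds).
Step 4: error magnitude e = S_0/v_3 = S_0·∏_{j≠3}(α_3 − α_j) = 8·10 = 80 ≡ 2 (mod 13).
Step 5: correct position 3: c_3 = r_3 − e = 2 − 2 ≡ 0 (mod 13). Hence c = [1, 9, 0, 3, 12].
  Check: interpolating c through the α_i gives m(x) = 2 + 9·x (degree < 2) with m(α_i) = c_i for every i, so c is indeed a codeword.


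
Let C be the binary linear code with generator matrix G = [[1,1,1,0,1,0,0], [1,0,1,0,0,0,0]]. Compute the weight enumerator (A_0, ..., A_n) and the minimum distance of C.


Weight distribution: A_0 = 1, A_2 = 2, A_4 = 1. Minimum distance d = 2.

Enumerate all 2^2 = 4 messages m ∈ F_2^2.
For each, compute codeword c = mG in F_2^7, then tally its weight.
  m = 00 → c = 0000000, weight = 0.
  m = 10 → c = 1110100, weight = 4.
  m = 01 → c = 1010000, weight = 2.
  m = 11 → c = 0100100, weight = 2.
Tally weights:
  weight 0: 1 codewords.
  weight 2: 2 codewords.
  weight 4: 1 codewords.
Minimum distance d = smallest w > 0 with A_w > 0 = 2.
Sanity: Σ A_w = 4 = 2^2 = 4 ✓.


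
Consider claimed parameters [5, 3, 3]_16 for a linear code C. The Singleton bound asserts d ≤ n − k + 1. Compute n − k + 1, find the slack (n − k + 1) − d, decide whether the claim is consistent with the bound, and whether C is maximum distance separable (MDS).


Singleton RHS = n − k + 1 = 3, slack = 0, bound satisfied, MDS.

Singleton bound: d ≤ n − k + 1.
Here n = 5, k = 3, so n − k + 1 = 3.
Given d = 3, check d ≤ 3: YES.
Slack = (n − k + 1) − d = 0.
The code is MDS (slack = 0).
Description: the claimed parameters are [5, 3, 3]_16; such a code would be MDS (meets Singleton bound).


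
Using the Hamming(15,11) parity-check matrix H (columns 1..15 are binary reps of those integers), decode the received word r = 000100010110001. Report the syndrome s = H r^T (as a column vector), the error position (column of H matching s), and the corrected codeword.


s = (0, 0, 1, 0)^T, error position = 2, corrected codeword c = 010100010110001

Compute s = H r^T mod 2 one row at a time:
  s_1 = 1 + 0 + 1 + 1 + 0 + 0 + 0 + 1 = 4 ≡ 0 (mod 2).
  s_2 = 1 + 0 + 0 + 0 + 0 + 0 + 0 + 1 = 2 ≡ 0 (mod 2).
  s_3 = 0 + 0 + 0 + 0 + 1 + 1 + 0 + 1 = 3 ≡ 1 (mod 2).
  s_4 = 0 + 0 + 0 + 0 + 0 + 1 + 0 + 1 = 2 ≡ 0 (mod 2).
s = (0, 0, 1, 0)^T — this equals column 2 of H (binary 0010), so error is at position 2.
Correct: flip bit 2 of r = 000100010110001 to get c = 010100010110001.


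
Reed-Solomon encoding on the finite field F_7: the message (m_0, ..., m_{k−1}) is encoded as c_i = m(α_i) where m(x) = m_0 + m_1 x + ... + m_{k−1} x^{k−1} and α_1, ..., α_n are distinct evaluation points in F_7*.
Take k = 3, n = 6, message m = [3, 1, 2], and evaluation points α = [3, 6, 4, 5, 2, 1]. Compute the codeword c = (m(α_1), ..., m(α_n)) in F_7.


c = [3, 4, 4, 2, 6, 6]

Message polynomial: m(x) = 3 + 1·x + 2·x^2 (mod 7).
For each evaluation point α_i, compute m(α_i) mod 7:
  α_1 = 3: Horner steps 2 → 0 → 3, so m(3) = 3.
  α_2 = 6: Horner steps 2 → 6 → 4, so m(6) = 4.
  α_3 = 4: Horner steps 2 → 2 → 4, so m(4) = 4.
  α_4 = 5: Horner steps 2 → 4 → 2, so m(5) = 2.
  α_5 = 2: Horner steps 2 → 5 → 6, so m(2) = 6.
  α_6 = 1: Horner steps 2 → 3 → 6, so m(1) = 6.
Codeword c = [3, 4, 4, 2, 6, 6] ∈ F_7^6.


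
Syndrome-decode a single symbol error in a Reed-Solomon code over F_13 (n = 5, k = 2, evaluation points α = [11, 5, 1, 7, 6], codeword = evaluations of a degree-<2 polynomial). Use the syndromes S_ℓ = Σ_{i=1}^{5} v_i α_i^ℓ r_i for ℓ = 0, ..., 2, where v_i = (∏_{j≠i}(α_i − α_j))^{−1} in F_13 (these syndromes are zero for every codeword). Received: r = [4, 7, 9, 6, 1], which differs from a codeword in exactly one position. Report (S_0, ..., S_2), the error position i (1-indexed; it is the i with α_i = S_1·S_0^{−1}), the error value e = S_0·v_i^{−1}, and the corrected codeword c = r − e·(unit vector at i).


S = (12, 7, 3), error at position 5, error magnitude e = 1, c = [4, 7, 9, 6, 0].

Step 1: column multipliers v_i = (∏_{j≠i}(α_i − α_j))^{−1} mod 13.
  i = 1 (α = 11): (11−5)(11−1)(11−7)(11−6) = 6·10·4·5 = 1200 ≡ 4, so v_1 = 4^{−1} = 10 (mod 13).
  i = 2 (α = 5): (5−11)(5−1)(5−7)(5−6) = (−6)·4·(−2)·(−1) = −48 ≡ 4, so v_2 = 4^{−1} = 10 (mod 13).
  i = 3 (α = 1): (1−11)(1−5)(1−7)(1−6) = (−10)·(−4)·(−6)·(−5) = 1200 ≡ 4, so v_3 = 4^{−1} = 10 (mod 13).
  i = 4 (α = 7): (7−11)(7−5)(7−1)(7−6) = (−4)·2·6·1 = −48 ≡ 4, so v_4 = 4^{−1} = 10 (mod 13).
  i = 5 (α = 6): (6−11)(6−5)(6−1)(6−7) = (−5)·1·5·(−1) = 25 ≡ 12, so v_5 = 12^{−1} = 12 (mod 13).
  v = [10, 10, 10, 10, 12].
Step 2: syndromes of r = [4, 7, 9, 6, 1] (all sums mod 13).
  S_0 = Σ v_i r_i = 10·4 + 10·7 + 10·9 + 10·6 + 12·1 = 272 ≡ 12.
  S_1 = Σ v_i α_i r_i = 10·11·4 + 10·5·7 + 10·1·9 + 10·7·6 + 12·6·1 = 1372 ≡ 7.
  α_i^2 mod 13 = [4, 12, 1, 10, 10].
  S_2 = Σ v_i α_i^2 r_i = 10·4·4 + 10·12·7 + 10·1·9 + 10·10·6 + 12·10·1 = 1810 ≡ 3.
  S = (12, 7, 3) ≠ 0, so r is not a codeword (an error is present).
Step 3: locate the error. For a single error e at position i, S_ℓ = v_i·e·α_i^ℓ, so α_err = S_1/S_0.
  S_0^{−1} = 12^{−1} = 12 (mod 13), so α_err = 7·12 = 84 ≡ 6 = α_5. Error position i = 5.
  Consistency check: S_2/S_1 = 3·2 = 6 ≡ 6 = α_err ✓ (single-error assumption holds).
Step 4: error magnitude e = S_0/v_5 = S_0·∏_{j≠5}(α_5 − α_j) = 12·12 = 144 ≡ 1 (mod 13).
Step 5: correct position 5: c_5 = r_5 − e = 1 − 1 ≡ 0 (mod 13). Hence c = [4, 7, 9, 6, 0].
  Check: interpolating c through the α_i gives m(x) = 3 + 6·x (degree < 2) with m(α_i) = c_i for every i, so c is indeed a codeword.
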